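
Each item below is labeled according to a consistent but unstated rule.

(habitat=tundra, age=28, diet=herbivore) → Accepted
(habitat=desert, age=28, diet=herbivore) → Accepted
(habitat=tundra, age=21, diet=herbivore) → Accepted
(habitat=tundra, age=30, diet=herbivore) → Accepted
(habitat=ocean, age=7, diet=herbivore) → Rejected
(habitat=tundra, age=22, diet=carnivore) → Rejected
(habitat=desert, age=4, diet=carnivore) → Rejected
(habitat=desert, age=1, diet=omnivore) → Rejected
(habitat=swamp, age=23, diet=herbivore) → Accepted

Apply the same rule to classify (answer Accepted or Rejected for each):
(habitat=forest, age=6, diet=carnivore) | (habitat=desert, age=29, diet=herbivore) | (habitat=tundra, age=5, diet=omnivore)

The classifier is using: diet is herbivore AND age ≥ 21.
(habitat=forest, age=6, diet=carnivore): diet is carnivore, age = 6 — doesn't match, so Rejected.
(habitat=desert, age=29, diet=herbivore): diet is herbivore, age = 29 — satisfies this, so Accepted.
(habitat=tundra, age=5, diet=omnivore): diet is omnivore, age = 5 — doesn't match, so Rejected.

Rejected, Accepted, Rejected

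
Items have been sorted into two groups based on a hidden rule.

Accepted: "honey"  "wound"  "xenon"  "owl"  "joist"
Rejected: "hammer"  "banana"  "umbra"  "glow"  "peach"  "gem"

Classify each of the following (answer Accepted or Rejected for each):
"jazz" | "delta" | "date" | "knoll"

The distinguishing property — odd length AND contains 'o' — holds for all the 'Accepted' cases and none of the 'Rejected' cases.
Rejected: "jazz", since length 4, no 'o'. Rejected: "delta", since length 5, no 'o'. Rejected: "date", since length 4, no 'o'. Accepted: "knoll", since length 5, has 'o'.

Rejected, Rejected, Rejected, Accepted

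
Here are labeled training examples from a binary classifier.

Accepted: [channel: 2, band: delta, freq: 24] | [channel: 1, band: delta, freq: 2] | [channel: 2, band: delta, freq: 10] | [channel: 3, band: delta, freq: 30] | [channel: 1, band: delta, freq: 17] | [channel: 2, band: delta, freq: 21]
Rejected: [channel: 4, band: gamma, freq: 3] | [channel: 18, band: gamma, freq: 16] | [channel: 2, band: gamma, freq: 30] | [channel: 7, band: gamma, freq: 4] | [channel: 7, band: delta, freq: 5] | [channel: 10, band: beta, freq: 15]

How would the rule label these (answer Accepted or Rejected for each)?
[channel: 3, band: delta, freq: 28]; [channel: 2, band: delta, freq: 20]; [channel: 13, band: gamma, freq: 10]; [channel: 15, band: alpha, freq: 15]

Accepted, Accepted, Rejected, Rejected

The pattern is that an item is 'Accepted' exactly when: band is delta AND channel ≤ 3.
[channel: 3, band: delta, freq: 28]: band is delta, channel = 3, satisfies this → Accepted. [channel: 2, band: delta, freq: 20]: band is delta, channel = 2, satisfies this → Accepted. [channel: 13, band: gamma, freq: 10]: band is gamma, channel = 13, does not fit → Rejected. [channel: 15, band: alpha, freq: 15]: band is alpha, channel = 15, does not fit → Rejected.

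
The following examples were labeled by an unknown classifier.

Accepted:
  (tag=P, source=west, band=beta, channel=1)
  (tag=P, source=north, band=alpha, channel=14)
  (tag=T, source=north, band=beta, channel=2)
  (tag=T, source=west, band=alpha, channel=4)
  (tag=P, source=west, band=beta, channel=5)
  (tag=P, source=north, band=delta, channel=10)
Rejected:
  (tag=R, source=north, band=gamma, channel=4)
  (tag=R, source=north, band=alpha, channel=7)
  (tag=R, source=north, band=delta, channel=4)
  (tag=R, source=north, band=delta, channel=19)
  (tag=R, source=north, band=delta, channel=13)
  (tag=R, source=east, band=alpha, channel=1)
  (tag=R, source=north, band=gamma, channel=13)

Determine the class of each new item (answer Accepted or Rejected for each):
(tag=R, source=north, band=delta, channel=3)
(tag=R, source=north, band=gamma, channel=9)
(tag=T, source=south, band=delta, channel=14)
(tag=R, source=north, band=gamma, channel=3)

The classifier is using: tag is not R.

Rejected, Rejected, Accepted, Rejected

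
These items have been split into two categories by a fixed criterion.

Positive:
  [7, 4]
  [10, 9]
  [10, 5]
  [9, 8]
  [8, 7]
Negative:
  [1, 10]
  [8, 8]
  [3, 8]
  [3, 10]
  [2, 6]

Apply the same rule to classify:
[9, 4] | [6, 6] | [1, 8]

Positive, Negative, Negative

The classifier is using: first > second.
[9, 4] → 9 > 4 → Positive. [6, 6] → 6 = 6 → Negative. [1, 8] → 1 < 8 → Negative.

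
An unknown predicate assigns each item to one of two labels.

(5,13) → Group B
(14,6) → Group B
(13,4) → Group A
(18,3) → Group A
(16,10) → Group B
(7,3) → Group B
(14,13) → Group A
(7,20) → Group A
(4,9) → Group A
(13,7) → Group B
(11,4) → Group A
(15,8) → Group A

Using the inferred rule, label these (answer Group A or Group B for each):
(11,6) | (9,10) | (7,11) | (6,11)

Group A, Group A, Group B, Group A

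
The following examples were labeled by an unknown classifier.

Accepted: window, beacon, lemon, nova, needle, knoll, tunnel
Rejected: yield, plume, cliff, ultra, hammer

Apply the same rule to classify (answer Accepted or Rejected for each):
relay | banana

Rejected, Accepted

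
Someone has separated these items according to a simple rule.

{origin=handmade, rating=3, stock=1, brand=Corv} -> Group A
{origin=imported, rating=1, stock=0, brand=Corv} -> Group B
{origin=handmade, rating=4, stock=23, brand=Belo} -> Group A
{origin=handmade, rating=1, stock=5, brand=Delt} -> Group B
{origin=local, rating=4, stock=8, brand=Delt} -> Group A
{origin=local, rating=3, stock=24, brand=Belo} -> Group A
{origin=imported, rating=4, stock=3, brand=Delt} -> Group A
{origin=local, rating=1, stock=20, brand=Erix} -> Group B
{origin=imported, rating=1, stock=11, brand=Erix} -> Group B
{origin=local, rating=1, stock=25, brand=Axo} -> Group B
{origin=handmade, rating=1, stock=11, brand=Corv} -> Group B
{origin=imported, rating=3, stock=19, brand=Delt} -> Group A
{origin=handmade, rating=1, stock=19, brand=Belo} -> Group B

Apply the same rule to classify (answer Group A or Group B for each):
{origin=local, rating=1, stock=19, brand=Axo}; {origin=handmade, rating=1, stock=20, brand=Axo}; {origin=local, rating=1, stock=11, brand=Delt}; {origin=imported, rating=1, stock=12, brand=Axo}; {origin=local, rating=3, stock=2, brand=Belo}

Rule: rating ≥ 3. This holds for each 'Group A' example and fails for each 'Group B' one.
Group B: {origin=local, rating=1, stock=19, brand=Axo}, since rating = 1.
Group B: {origin=handmade, rating=1, stock=20, brand=Axo}, since rating = 1.
Group B: {origin=local, rating=1, stock=11, brand=Delt}, since rating = 1.
Group B: {origin=imported, rating=1, stock=12, brand=Axo}, since rating = 1.
Group A: {origin=local, rating=3, stock=2, brand=Belo}, since rating = 3.

Group B, Group B, Group B, Group B, Group A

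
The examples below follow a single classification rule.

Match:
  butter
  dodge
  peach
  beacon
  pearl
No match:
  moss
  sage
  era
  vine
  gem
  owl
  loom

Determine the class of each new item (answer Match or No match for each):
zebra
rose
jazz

Match, No match, No match

One predicate separates the groups cleanly: length ≥ 5.
Match: zebra, since length 5. No match: rose, since length 4. No match: jazz, since length 4.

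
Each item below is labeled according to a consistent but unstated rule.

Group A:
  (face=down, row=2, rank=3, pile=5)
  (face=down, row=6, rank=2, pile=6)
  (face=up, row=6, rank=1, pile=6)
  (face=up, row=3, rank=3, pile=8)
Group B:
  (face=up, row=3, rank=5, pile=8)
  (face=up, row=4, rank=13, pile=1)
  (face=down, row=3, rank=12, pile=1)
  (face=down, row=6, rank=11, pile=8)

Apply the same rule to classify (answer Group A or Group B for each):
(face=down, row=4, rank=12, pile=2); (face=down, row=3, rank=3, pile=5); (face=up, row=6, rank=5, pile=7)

The classifier is using: rank ≤ 3.

Group B, Group A, Group B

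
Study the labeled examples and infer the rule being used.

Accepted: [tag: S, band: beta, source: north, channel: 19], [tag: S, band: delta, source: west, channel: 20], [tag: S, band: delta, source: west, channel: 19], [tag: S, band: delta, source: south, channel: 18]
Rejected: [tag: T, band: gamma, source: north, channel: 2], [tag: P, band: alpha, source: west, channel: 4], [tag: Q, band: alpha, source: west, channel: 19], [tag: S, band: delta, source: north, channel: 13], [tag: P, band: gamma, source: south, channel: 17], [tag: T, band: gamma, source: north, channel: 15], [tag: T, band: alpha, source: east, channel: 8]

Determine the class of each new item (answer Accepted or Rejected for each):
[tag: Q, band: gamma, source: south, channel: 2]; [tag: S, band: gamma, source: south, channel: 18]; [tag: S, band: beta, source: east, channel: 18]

The common property of the 'Accepted' items is: tag is S AND channel ≥ 15. No 'Rejected' item has it.
[tag: Q, band: gamma, source: south, channel: 2] → tag is Q, channel = 2 → Rejected.
[tag: S, band: gamma, source: south, channel: 18] → tag is S, channel = 18 → Accepted.
[tag: S, band: beta, source: east, channel: 18] → tag is S, channel = 18 → Accepted.

Rejected, Accepted, Accepted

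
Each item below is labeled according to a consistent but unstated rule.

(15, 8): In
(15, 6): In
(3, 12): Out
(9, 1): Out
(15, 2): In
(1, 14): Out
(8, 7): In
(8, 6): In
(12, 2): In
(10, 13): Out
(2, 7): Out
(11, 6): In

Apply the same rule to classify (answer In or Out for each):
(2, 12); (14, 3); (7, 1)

Out, In, Out

One predicate separates the groups cleanly: first > second AND sum ≥ 14.
Out: (2, 12), since 2 < 12, 2+12 = 14. In: (14, 3), since 14 > 3, 14+3 = 17. Out: (7, 1), since 7 > 1, 7+1 = 8.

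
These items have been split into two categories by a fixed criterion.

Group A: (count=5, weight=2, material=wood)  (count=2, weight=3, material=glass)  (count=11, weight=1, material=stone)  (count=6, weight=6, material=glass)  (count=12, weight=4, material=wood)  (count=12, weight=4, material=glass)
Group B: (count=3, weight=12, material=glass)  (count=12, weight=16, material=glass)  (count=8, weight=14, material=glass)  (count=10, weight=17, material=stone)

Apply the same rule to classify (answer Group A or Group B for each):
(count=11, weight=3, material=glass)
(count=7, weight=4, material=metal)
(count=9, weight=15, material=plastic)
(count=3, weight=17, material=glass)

Group A, Group A, Group B, Group B

The rule appears to be: weight ≤ 6.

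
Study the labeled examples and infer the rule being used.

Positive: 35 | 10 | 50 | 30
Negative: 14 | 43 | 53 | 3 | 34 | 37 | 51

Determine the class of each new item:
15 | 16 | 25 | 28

Positive, Negative, Positive, Negative

The simplest hypothesis consistent with all the labels is: multiple of 5.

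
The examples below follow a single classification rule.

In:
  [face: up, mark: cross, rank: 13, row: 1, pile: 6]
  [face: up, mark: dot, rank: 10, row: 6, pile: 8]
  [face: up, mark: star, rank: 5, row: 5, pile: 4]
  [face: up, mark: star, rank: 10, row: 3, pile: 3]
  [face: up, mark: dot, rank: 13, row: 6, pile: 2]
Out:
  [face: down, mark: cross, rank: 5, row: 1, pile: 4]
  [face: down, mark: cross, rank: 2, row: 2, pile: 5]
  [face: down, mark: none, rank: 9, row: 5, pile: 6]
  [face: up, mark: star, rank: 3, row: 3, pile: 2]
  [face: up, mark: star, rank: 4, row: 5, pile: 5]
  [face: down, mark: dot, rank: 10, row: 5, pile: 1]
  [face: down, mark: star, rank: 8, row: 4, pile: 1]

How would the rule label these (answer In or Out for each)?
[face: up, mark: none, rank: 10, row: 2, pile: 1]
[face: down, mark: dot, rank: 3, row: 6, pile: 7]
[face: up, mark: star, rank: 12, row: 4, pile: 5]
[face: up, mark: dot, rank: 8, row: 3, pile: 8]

In, Out, In, In

The common property of the 'In' items is: face is up AND rank ≥ 5. No 'Out' item has it.
In: [face: up, mark: none, rank: 10, row: 2, pile: 1], since face is up, rank = 10.
Out: [face: down, mark: dot, rank: 3, row: 6, pile: 7], since face is down, rank = 3.
In: [face: up, mark: star, rank: 12, row: 4, pile: 5], since face is up, rank = 12.
In: [face: up, mark: dot, rank: 8, row: 3, pile: 8], since face is up, rank = 8.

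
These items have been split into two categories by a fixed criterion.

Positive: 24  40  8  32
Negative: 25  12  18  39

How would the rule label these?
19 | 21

Negative, Negative

'Positive' ⟺ multiple of 8.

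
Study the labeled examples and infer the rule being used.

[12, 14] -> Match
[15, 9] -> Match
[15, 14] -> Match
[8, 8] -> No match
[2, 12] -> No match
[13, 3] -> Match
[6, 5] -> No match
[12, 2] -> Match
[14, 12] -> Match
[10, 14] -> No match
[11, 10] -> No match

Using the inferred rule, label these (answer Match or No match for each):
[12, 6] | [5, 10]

Match, No match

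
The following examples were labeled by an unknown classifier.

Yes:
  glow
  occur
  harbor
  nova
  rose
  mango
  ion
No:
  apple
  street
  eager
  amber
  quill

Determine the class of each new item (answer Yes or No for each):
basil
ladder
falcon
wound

The distinguishing property — contains 'o' — holds for all the 'Yes' cases and none of the 'No' cases.
No: basil, since no 'o'. No: ladder, since no 'o'. Yes: falcon, since has 'o'. Yes: wound, since has 'o'.

No, No, Yes, Yes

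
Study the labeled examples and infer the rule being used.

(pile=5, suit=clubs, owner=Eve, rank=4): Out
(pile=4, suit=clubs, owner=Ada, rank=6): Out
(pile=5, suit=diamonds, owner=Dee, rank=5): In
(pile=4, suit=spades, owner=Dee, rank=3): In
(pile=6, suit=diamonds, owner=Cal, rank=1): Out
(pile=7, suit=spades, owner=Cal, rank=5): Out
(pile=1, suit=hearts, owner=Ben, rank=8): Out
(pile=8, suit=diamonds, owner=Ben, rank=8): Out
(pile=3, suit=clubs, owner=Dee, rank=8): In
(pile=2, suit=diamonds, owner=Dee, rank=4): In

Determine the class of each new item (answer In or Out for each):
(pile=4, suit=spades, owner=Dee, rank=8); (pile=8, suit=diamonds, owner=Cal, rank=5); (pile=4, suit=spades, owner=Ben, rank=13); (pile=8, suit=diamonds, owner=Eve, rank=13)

In, Out, Out, Out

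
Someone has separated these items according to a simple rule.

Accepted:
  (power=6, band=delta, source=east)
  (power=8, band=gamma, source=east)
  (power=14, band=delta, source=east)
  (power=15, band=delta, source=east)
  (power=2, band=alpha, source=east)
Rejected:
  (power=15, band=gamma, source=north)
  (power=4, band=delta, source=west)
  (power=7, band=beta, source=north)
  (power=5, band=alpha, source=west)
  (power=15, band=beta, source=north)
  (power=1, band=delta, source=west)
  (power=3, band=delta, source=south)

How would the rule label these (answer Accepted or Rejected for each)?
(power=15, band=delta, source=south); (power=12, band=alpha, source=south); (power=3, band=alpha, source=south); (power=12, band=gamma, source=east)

'Accepted' ⟺ source is east.
(power=15, band=delta, source=south) — source is south, hence Rejected. (power=12, band=alpha, source=south) — source is south, hence Rejected. (power=3, band=alpha, source=south) — source is south, hence Rejected. (power=12, band=gamma, source=east) — source is east, hence Accepted.

Rejected, Rejected, Rejected, Accepted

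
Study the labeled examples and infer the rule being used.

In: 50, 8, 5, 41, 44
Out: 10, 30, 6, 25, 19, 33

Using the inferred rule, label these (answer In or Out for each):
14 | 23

In, In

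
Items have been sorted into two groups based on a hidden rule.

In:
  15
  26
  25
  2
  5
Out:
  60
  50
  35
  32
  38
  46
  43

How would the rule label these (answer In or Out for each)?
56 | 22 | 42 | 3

Out, In, Out, In

The pattern is that an item is 'In' exactly when: at most 26.
56: 56 > 26, fails the rule → Out. 22: 22 ≤ 26, checks out → In. 42: 42 > 26, fails the rule → Out. 3: 3 ≤ 26, checks out → In.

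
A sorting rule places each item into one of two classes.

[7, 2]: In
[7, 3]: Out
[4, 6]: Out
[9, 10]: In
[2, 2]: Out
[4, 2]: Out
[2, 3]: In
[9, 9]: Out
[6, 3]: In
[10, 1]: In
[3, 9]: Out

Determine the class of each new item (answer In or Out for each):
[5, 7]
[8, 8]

The common property of the 'In' items is: sum is odd. No 'Out' item has it.
[5, 7]: 5+7 = 12 — lacks this property, so Out. [8, 8]: 8+8 = 16 — lacks this property, so Out.

Out, Out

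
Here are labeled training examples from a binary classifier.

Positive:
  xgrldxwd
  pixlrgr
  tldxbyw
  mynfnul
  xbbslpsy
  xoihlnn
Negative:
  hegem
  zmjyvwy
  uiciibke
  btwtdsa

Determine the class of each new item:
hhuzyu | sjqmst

The classifier is using: contains 'l'.
Negative: hhuzyu, since no 'l'.
Negative: sjqmst, since no 'l'.

Negative, Negative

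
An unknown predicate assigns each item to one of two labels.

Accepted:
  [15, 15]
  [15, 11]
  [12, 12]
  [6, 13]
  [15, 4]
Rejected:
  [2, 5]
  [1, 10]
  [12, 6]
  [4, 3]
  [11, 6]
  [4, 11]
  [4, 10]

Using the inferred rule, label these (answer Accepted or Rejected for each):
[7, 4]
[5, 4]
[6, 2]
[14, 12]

Rejected, Rejected, Rejected, Accepted

All 'Accepted' examples share one property — sum ≥ 19 — and every 'Rejected' example lacks it.
[7, 4] — 7+4 = 11, hence Rejected.
[5, 4] — 5+4 = 9, hence Rejected.
[6, 2] — 6+2 = 8, hence Rejected.
[14, 12] — 14+12 = 26, hence Accepted.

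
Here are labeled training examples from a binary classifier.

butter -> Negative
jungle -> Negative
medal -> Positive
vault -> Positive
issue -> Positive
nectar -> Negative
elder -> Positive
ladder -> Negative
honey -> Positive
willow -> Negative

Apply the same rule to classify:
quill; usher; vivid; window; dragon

Positive, Positive, Positive, Negative, Negative

Rule: odd length. This holds for each 'Positive' example and fails for each 'Negative' one.
quill: length 5, checks out → Positive.
usher: length 5, checks out → Positive.
vivid: length 5, checks out → Positive.
window: length 6, fails the rule → Negative.
dragon: length 6, fails the rule → Negative.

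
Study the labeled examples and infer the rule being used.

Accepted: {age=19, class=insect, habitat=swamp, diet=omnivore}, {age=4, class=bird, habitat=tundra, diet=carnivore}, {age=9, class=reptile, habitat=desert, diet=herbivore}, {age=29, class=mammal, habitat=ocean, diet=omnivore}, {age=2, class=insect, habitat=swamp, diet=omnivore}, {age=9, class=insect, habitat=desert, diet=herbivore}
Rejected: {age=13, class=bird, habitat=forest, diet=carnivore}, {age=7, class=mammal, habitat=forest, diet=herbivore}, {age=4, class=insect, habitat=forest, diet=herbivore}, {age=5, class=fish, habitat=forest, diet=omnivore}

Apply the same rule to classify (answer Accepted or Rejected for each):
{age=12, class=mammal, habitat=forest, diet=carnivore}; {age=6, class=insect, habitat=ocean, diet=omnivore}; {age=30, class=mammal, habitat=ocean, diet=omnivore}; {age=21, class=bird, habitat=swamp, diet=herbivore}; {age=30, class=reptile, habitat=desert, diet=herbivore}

Rejected, Accepted, Accepted, Accepted, Accepted

The distinguishing property — habitat is not forest — holds for all the 'Accepted' cases and none of the 'Rejected' cases.
{age=12, class=mammal, habitat=forest, diet=carnivore}: habitat is forest — fails the rule, so Rejected.
{age=6, class=insect, habitat=ocean, diet=omnivore}: habitat is ocean — qualifies, so Accepted.
{age=30, class=mammal, habitat=ocean, diet=omnivore}: habitat is ocean — qualifies, so Accepted.
{age=21, class=bird, habitat=swamp, diet=herbivore}: habitat is swamp — qualifies, so Accepted.
{age=30, class=reptile, habitat=desert, diet=herbivore}: habitat is desert — qualifies, so Accepted.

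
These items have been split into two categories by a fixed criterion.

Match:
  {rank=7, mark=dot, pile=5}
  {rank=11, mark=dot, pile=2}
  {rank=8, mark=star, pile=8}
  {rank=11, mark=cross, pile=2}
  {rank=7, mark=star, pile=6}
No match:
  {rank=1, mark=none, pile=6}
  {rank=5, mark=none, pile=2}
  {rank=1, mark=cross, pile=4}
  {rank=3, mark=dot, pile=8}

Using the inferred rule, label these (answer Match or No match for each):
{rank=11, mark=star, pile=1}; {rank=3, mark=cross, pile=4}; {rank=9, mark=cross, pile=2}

Match, No match, Match

One predicate separates the groups cleanly: rank ≥ 7.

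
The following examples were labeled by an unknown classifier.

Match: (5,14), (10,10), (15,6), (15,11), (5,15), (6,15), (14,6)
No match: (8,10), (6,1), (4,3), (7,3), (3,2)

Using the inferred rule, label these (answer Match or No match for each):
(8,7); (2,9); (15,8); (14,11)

No match, No match, Match, Match

A rule that fits every label: sum ≥ 19 — true of each 'Match' example, false of each 'No match' one.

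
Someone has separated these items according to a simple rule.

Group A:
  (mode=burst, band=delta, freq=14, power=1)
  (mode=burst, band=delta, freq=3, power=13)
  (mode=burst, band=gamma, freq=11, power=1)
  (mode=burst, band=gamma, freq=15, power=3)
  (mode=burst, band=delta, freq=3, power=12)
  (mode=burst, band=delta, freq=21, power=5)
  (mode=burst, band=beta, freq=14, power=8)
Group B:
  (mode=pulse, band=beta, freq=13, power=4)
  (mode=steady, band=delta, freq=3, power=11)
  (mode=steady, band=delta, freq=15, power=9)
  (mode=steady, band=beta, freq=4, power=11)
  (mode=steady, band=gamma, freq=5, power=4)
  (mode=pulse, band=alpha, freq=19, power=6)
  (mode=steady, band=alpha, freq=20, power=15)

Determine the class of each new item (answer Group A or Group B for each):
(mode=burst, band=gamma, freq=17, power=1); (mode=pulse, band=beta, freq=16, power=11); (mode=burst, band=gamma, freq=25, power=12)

Comparing the two groups points to one rule — mode is burst.
(mode=burst, band=gamma, freq=17, power=1): mode is burst, satisfies this → Group A.
(mode=pulse, band=beta, freq=16, power=11): mode is pulse, doesn't qualify → Group B.
(mode=burst, band=gamma, freq=25, power=12): mode is burst, satisfies this → Group A.

Group A, Group B, Group A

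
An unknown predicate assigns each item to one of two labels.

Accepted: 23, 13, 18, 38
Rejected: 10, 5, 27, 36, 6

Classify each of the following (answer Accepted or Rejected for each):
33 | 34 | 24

Accepted, Rejected, Rejected

A rule that fits every label: ≡ 3 (mod 5) — true of each 'Accepted' example, false of each 'Rejected' one.
Accepted: 33, since 33 mod 5 = 3.
Rejected: 34, since 34 mod 5 = 4.
Rejected: 24, since 24 mod 5 = 4.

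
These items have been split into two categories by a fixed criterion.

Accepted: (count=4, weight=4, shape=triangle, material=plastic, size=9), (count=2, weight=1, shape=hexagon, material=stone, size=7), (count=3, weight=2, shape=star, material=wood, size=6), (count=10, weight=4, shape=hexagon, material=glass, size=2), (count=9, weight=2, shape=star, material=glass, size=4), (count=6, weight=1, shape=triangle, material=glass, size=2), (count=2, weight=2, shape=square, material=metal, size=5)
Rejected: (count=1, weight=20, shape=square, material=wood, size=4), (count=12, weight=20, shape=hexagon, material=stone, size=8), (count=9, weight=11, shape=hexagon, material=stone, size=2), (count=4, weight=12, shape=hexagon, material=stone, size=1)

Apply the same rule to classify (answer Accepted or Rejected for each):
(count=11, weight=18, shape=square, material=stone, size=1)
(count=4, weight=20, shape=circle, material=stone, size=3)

One predicate separates the groups cleanly: weight ≤ 4.
(count=11, weight=18, shape=square, material=stone, size=1): Rejected (weight = 18).
(count=4, weight=20, shape=circle, material=stone, size=3): Rejected (weight = 20).

Rejected, Rejected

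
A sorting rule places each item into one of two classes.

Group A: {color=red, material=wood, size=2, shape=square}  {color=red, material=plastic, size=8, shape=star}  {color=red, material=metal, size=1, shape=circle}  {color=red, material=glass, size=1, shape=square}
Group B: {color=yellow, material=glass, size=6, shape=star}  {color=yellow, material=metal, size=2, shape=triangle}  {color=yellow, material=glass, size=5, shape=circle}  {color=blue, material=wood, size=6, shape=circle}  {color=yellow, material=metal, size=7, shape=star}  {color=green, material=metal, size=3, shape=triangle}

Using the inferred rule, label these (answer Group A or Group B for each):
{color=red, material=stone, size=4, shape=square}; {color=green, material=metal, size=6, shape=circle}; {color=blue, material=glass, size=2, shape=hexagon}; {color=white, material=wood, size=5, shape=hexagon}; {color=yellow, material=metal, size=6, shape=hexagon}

The rule appears to be: color is red.
{color=red, material=stone, size=4, shape=square} → color is red → Group A.
{color=green, material=metal, size=6, shape=circle} → color is green → Group B.
{color=blue, material=glass, size=2, shape=hexagon} → color is blue → Group B.
{color=white, material=wood, size=5, shape=hexagon} → color is white → Group B.
{color=yellow, material=metal, size=6, shape=hexagon} → color is yellow → Group B.

Group A, Group B, Group B, Group B, Group B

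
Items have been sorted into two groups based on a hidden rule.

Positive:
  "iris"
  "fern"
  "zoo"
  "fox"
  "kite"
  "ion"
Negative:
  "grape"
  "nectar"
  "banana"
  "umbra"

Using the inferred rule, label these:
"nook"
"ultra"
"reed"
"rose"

The pattern is that an item is 'Positive' exactly when: length ≤ 4.
Positive: "nook", since length 4.
Negative: "ultra", since length 5.
Positive: "reed", since length 4.
Positive: "rose", since length 4.

Positive, Negative, Positive, Positive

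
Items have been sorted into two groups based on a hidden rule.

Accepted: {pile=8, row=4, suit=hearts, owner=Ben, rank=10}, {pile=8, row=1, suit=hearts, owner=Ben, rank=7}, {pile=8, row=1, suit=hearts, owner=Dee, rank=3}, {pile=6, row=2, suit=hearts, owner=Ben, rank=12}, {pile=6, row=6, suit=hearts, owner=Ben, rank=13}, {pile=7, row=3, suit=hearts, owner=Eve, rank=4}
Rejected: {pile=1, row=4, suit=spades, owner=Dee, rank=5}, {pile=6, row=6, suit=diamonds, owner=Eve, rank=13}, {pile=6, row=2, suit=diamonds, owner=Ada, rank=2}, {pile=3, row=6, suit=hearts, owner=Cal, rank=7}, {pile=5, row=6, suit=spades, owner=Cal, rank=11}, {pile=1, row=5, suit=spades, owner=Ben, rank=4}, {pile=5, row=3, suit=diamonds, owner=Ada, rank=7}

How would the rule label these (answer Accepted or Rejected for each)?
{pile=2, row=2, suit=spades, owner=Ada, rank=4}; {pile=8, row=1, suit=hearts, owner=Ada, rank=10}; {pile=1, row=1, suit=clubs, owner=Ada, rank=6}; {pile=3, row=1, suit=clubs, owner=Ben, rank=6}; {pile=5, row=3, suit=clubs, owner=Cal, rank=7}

Every 'Accepted' example satisfies: suit is hearts AND pile ≥ 5. None of the 'Rejected' examples do.
Rejected: {pile=2, row=2, suit=spades, owner=Ada, rank=4}, since suit is spades, pile = 2. Accepted: {pile=8, row=1, suit=hearts, owner=Ada, rank=10}, since suit is hearts, pile = 8. Rejected: {pile=1, row=1, suit=clubs, owner=Ada, rank=6}, since suit is clubs, pile = 1. Rejected: {pile=3, row=1, suit=clubs, owner=Ben, rank=6}, since suit is clubs, pile = 3. Rejected: {pile=5, row=3, suit=clubs, owner=Cal, rank=7}, since suit is clubs, pile = 5.

Rejected, Accepted, Rejected, Rejected, Rejected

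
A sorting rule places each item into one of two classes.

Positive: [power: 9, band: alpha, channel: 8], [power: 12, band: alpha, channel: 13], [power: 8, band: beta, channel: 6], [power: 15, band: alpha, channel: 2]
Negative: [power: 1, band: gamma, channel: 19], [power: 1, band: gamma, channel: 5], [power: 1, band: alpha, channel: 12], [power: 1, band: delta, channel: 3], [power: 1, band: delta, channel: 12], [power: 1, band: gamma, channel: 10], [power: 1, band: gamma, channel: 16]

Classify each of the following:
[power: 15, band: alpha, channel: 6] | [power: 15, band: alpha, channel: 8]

Positive, Positive

The pattern is that an item is 'Positive' exactly when: power ≥ 8.
[power: 15, band: alpha, channel: 6]: power = 15, passes → Positive. [power: 15, band: alpha, channel: 8]: power = 15, passes → Positive.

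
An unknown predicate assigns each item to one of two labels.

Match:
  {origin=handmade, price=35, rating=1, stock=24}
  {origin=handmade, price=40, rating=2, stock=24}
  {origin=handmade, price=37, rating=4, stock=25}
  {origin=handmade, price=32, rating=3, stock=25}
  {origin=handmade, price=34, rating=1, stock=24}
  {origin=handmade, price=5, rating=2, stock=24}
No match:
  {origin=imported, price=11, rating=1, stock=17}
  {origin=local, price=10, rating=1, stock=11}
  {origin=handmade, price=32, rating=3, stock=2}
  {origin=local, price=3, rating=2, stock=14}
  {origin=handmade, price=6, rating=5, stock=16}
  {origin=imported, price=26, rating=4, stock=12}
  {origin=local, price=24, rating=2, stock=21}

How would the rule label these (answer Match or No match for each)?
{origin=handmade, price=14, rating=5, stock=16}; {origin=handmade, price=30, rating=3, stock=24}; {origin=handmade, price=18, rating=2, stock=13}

No match, Match, No match

The common property of the 'Match' items is: stock ≥ 24. No 'No match' item has it.
{origin=handmade, price=14, rating=5, stock=16}: stock = 16 — does not pass, so No match.
{origin=handmade, price=30, rating=3, stock=24}: stock = 24 — satisfies this, so Match.
{origin=handmade, price=18, rating=2, stock=13}: stock = 13 — does not pass, so No match.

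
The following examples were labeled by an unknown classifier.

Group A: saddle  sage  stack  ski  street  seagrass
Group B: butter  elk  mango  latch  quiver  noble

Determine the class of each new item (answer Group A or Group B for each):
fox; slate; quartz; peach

The common property of the 'Group A' items is: contains 's'. No 'Group B' item has it.
fox: Group B (no 's'). slate: Group A (has 's'). quartz: Group B (no 's'). peach: Group B (no 's').

Group B, Group A, Group B, Group B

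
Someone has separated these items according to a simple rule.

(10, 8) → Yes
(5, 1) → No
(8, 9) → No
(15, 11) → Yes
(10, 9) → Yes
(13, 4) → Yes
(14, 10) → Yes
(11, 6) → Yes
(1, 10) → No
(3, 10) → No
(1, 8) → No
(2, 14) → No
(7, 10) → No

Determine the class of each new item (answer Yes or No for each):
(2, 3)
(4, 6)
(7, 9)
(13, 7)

No, No, No, Yes

A rule that fits every label: first ≥ 9 — true of each 'Yes' example, false of each 'No' one.
(2, 3) — first 2, hence No.
(4, 6) — first 4, hence No.
(7, 9) — first 7, hence No.
(13, 7) — first 13, hence Yes.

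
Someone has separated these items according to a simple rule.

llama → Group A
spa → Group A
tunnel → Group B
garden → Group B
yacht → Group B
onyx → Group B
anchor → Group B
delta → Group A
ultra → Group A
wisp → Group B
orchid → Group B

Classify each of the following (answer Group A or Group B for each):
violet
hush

Group B, Group B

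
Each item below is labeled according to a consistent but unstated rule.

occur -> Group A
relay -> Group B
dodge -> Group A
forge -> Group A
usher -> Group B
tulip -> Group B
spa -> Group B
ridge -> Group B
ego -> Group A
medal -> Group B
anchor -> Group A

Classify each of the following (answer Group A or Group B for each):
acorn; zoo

Group A, Group A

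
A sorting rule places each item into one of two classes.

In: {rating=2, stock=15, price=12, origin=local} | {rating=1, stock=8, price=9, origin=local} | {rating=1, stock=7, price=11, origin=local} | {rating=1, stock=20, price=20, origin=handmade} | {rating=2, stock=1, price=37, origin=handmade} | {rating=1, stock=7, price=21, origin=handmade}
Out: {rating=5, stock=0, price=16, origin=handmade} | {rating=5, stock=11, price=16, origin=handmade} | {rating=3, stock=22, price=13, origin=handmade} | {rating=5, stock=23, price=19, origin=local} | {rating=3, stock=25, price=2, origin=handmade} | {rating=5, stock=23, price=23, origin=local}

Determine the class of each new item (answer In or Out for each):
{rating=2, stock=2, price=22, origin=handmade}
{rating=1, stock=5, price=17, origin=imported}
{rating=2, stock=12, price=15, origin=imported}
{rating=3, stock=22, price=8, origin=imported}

In, In, In, Out

The pattern is that an item is 'In' exactly when: rating ≤ 2.
{rating=2, stock=2, price=22, origin=handmade}: rating = 2 — passes, so In.
{rating=1, stock=5, price=17, origin=imported}: rating = 1 — passes, so In.
{rating=2, stock=12, price=15, origin=imported}: rating = 2 — passes, so In.
{rating=3, stock=22, price=8, origin=imported}: rating = 3 — doesn't match, so Out.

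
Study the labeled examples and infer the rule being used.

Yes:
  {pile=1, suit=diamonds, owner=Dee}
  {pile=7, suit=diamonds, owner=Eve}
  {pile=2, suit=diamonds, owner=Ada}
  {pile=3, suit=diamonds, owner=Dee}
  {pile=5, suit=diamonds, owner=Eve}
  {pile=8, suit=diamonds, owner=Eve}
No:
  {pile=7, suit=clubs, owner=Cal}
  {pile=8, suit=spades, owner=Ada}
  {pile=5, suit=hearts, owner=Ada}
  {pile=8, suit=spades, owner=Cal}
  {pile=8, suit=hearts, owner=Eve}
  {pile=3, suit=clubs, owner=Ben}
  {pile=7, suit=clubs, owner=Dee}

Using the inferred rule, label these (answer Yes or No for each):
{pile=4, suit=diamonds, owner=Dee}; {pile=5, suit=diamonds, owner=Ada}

Yes, Yes

Looking at the examples, the only property every 'Yes' case has and every 'No' case lacks is: suit is diamonds.
{pile=4, suit=diamonds, owner=Dee} → suit is diamonds → Yes. {pile=5, suit=diamonds, owner=Ada} → suit is diamonds → Yes.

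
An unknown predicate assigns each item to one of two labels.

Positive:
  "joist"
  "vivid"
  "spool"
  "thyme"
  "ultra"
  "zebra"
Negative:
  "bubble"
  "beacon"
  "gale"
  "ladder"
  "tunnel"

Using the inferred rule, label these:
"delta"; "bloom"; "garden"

Positive, Positive, Negative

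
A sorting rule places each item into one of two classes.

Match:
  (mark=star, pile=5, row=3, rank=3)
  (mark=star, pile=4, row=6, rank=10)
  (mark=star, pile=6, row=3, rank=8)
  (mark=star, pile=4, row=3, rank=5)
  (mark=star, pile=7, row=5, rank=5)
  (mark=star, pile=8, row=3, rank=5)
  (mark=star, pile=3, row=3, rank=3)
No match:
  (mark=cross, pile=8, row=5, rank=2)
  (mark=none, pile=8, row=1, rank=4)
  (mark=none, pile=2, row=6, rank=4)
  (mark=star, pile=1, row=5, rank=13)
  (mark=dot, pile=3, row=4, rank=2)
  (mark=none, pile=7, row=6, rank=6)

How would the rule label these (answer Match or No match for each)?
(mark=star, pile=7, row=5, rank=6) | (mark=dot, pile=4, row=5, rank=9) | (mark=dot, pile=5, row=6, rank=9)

Match, No match, No match

The common property of the 'Match' items is: mark is star AND pile ≥ 2. No 'No match' item has it.
(mark=star, pile=7, row=5, rank=6) → mark is star, pile = 7 → Match.
(mark=dot, pile=4, row=5, rank=9) → mark is dot, pile = 4 → No match.
(mark=dot, pile=5, row=6, rank=9) → mark is dot, pile = 5 → No match.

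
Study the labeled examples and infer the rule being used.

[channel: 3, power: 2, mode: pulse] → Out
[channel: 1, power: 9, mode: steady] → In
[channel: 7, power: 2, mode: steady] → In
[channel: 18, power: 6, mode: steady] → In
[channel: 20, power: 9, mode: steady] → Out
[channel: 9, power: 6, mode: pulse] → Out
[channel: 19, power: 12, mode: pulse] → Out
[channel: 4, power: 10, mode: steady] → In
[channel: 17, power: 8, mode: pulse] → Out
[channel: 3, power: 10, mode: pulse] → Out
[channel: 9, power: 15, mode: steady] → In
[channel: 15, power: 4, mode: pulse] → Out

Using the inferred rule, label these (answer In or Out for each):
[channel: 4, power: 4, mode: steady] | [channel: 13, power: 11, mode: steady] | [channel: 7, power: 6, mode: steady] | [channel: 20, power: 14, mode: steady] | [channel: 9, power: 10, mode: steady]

Every 'In' example satisfies: mode is steady AND channel ≤ 18. None of the 'Out' examples do.
[channel: 4, power: 4, mode: steady] — mode is steady, channel = 4, hence In.
[channel: 13, power: 11, mode: steady] — mode is steady, channel = 13, hence In.
[channel: 7, power: 6, mode: steady] — mode is steady, channel = 7, hence In.
[channel: 20, power: 14, mode: steady] — mode is steady, channel = 20, hence Out.
[channel: 9, power: 10, mode: steady] — mode is steady, channel = 9, hence In.

In, In, In, Out, In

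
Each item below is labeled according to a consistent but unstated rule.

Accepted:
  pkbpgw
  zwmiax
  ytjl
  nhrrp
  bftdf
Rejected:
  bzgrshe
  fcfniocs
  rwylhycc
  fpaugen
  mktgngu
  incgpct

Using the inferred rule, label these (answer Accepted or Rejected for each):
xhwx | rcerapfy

The common property of the 'Accepted' items is: length ≤ 6. No 'Rejected' item has it.
xhwx — length 4, hence Accepted.
rcerapfy — length 8, hence Rejected.

Accepted, Rejected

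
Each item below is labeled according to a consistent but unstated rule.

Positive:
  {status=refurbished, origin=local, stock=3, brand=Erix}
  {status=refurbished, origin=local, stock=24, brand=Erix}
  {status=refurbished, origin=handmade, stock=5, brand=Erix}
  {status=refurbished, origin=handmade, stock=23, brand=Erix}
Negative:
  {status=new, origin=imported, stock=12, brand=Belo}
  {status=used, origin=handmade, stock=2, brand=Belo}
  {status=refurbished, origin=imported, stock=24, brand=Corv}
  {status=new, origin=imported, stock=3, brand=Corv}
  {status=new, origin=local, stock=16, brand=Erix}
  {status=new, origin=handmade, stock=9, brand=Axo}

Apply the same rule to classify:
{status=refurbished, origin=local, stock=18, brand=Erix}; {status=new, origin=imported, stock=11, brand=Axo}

Positive, Negative

All 'Positive' examples share one property — brand is Erix AND status is refurbished — and every 'Negative' example lacks it.
{status=refurbished, origin=local, stock=18, brand=Erix} — brand is Erix, status is refurbished, hence Positive. {status=new, origin=imported, stock=11, brand=Axo} — brand is Axo, status is new, hence Negative.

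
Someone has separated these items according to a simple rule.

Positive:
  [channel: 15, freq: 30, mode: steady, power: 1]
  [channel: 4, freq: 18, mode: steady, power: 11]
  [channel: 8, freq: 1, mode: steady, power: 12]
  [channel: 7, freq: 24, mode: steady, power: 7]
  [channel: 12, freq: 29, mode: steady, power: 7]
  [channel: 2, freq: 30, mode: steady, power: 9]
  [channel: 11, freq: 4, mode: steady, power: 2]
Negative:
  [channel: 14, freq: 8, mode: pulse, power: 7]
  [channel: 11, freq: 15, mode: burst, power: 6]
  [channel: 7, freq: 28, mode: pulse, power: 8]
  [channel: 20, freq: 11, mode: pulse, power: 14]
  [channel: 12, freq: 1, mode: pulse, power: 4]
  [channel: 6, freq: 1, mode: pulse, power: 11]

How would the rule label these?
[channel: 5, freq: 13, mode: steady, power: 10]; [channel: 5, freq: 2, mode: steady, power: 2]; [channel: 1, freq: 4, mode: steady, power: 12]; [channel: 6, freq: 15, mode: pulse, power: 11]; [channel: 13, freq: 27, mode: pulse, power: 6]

Positive, Positive, Positive, Negative, Negative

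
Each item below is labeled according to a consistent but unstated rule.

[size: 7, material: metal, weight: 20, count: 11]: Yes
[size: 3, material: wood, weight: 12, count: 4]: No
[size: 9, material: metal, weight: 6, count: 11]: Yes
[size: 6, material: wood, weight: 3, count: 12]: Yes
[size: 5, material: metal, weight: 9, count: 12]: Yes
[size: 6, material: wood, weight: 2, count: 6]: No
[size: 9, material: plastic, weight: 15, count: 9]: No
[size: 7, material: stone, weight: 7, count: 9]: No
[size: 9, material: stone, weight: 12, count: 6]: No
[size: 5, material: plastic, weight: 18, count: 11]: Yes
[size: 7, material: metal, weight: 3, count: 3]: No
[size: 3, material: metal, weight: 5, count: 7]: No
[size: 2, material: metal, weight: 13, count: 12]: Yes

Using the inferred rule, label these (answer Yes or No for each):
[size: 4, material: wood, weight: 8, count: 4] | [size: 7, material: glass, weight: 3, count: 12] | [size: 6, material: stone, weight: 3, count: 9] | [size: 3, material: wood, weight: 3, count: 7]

No, Yes, No, No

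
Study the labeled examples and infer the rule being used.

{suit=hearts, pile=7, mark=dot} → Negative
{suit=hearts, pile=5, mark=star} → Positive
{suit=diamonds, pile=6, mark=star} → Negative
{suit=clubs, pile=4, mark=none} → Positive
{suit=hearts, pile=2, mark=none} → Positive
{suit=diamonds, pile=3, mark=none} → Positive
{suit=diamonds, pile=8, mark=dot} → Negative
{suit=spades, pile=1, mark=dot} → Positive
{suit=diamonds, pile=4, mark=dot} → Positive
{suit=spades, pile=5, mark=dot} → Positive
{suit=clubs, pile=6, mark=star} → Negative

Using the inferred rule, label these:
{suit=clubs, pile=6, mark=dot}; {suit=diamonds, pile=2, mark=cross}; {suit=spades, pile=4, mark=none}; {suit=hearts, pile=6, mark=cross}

The rule appears to be: pile ≤ 5.
{suit=clubs, pile=6, mark=dot}: pile = 6 — fails this test, so Negative.
{suit=diamonds, pile=2, mark=cross}: pile = 2 — qualifies, so Positive.
{suit=spades, pile=4, mark=none}: pile = 4 — qualifies, so Positive.
{suit=hearts, pile=6, mark=cross}: pile = 6 — fails this test, so Negative.

Negative, Positive, Positive, Negative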